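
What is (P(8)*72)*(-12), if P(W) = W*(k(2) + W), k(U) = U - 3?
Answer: -48384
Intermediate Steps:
k(U) = -3 + U
P(W) = W*(-1 + W) (P(W) = W*((-3 + 2) + W) = W*(-1 + W))
(P(8)*72)*(-12) = ((8*(-1 + 8))*72)*(-12) = ((8*7)*72)*(-12) = (56*72)*(-12) = 4032*(-12) = -48384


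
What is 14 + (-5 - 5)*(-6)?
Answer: 74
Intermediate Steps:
14 + (-5 - 5)*(-6) = 14 - 10*(-6) = 14 + 60 = 74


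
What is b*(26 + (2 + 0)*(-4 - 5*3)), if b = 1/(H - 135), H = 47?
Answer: 3/22 ≈ 0.13636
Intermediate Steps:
b = -1/88 (b = 1/(47 - 135) = 1/(-88) = -1/88 ≈ -0.011364)
b*(26 + (2 + 0)*(-4 - 5*3)) = -(26 + (2 + 0)*(-4 - 5*3))/88 = -(26 + 2*(-4 - 15))/88 = -(26 + 2*(-19))/88 = -(26 - 38)/88 = -1/88*(-12) = 3/22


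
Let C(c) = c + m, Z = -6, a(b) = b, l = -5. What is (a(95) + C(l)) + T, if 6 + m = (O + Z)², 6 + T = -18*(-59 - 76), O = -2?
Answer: 2572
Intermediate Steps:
T = 2424 (T = -6 - 18*(-59 - 76) = -6 - 18*(-135) = -6 + 2430 = 2424)
m = 58 (m = -6 + (-2 - 6)² = -6 + (-8)² = -6 + 64 = 58)
C(c) = 58 + c (C(c) = c + 58 = 58 + c)
(a(95) + C(l)) + T = (95 + (58 - 5)) + 2424 = (95 + 53) + 2424 = 148 + 2424 = 2572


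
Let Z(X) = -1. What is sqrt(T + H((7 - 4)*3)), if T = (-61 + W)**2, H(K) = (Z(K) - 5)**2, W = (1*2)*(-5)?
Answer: sqrt(5077) ≈ 71.253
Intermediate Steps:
W = -10 (W = 2*(-5) = -10)
H(K) = 36 (H(K) = (-1 - 5)**2 = (-6)**2 = 36)
T = 5041 (T = (-61 - 10)**2 = (-71)**2 = 5041)
sqrt(T + H((7 - 4)*3)) = sqrt(5041 + 36) = sqrt(5077)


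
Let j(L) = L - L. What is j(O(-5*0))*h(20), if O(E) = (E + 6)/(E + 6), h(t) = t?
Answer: 0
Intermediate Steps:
O(E) = 1 (O(E) = (6 + E)/(6 + E) = 1)
j(L) = 0
j(O(-5*0))*h(20) = 0*20 = 0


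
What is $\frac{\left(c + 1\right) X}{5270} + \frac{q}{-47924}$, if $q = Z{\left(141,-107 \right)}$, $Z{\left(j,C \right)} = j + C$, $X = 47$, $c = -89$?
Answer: $- \frac{49598211}{63139870} \approx -0.78553$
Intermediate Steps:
$Z{\left(j,C \right)} = C + j$
$q = 34$ ($q = -107 + 141 = 34$)
$\frac{\left(c + 1\right) X}{5270} + \frac{q}{-47924} = \frac{\left(-89 + 1\right) 47}{5270} + \frac{34}{-47924} = \left(-88\right) 47 \cdot \frac{1}{5270} + 34 \left(- \frac{1}{47924}\right) = \left(-4136\right) \frac{1}{5270} - \frac{17}{23962} = - \frac{2068}{2635} - \frac{17}{23962} = - \frac{49598211}{63139870}$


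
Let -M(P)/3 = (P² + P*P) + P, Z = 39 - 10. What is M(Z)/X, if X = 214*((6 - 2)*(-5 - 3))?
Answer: 5133/6848 ≈ 0.74956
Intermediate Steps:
Z = 29
M(P) = -6*P² - 3*P (M(P) = -3*((P² + P*P) + P) = -3*((P² + P²) + P) = -3*(2*P² + P) = -3*(P + 2*P²) = -6*P² - 3*P)
X = -6848 (X = 214*(4*(-8)) = 214*(-32) = -6848)
M(Z)/X = -3*29*(1 + 2*29)/(-6848) = -3*29*(1 + 58)*(-1/6848) = -3*29*59*(-1/6848) = -5133*(-1/6848) = 5133/6848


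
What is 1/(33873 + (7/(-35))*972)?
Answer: 5/168393 ≈ 2.9692e-5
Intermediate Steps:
1/(33873 + (7/(-35))*972) = 1/(33873 + (7*(-1/35))*972) = 1/(33873 - ⅕*972) = 1/(33873 - 972/5) = 1/(168393/5) = 5/168393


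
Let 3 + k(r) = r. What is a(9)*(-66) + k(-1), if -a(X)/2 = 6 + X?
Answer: 1976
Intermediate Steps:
a(X) = -12 - 2*X (a(X) = -2*(6 + X) = -12 - 2*X)
k(r) = -3 + r
a(9)*(-66) + k(-1) = (-12 - 2*9)*(-66) + (-3 - 1) = (-12 - 18)*(-66) - 4 = -30*(-66) - 4 = 1980 - 4 = 1976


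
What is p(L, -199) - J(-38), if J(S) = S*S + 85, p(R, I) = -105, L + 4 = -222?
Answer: -1634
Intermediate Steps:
L = -226 (L = -4 - 222 = -226)
J(S) = 85 + S² (J(S) = S² + 85 = 85 + S²)
p(L, -199) - J(-38) = -105 - (85 + (-38)²) = -105 - (85 + 1444) = -105 - 1*1529 = -105 - 1529 = -1634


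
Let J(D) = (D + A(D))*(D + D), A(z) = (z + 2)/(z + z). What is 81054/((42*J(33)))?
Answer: 13509/15491 ≈ 0.87206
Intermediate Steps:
A(z) = (2 + z)/(2*z) (A(z) = (2 + z)/((2*z)) = (2 + z)*(1/(2*z)) = (2 + z)/(2*z))
J(D) = 2*D*(D + (2 + D)/(2*D)) (J(D) = (D + (2 + D)/(2*D))*(D + D) = (D + (2 + D)/(2*D))*(2*D) = 2*D*(D + (2 + D)/(2*D)))
81054/((42*J(33))) = 81054/((42*(2 + 33 + 2*33²))) = 81054/((42*(2 + 33 + 2*1089))) = 81054/((42*(2 + 33 + 2178))) = 81054/((42*2213)) = 81054/92946 = 81054*(1/92946) = 13509/15491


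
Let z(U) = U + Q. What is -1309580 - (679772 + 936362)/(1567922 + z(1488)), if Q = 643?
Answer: -2056111623874/1570053 ≈ -1.3096e+6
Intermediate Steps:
z(U) = 643 + U (z(U) = U + 643 = 643 + U)
-1309580 - (679772 + 936362)/(1567922 + z(1488)) = -1309580 - (679772 + 936362)/(1567922 + (643 + 1488)) = -1309580 - 1616134/(1567922 + 2131) = -1309580 - 1616134/1570053 = -2056111623874/1570053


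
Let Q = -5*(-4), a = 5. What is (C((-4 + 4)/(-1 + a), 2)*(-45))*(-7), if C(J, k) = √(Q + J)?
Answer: 630*√5 ≈ 1408.7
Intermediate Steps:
Q = 20
C(J, k) = √(20 + J)
(C((-4 + 4)/(-1 + a), 2)*(-45))*(-7) = (√(20 + (-4 + 4)/(-1 + 5))*(-45))*(-7) = (√(20 + 0/4)*(-45))*(-7) = (√(20 + 0*(¼))*(-45))*(-7) = (√(20 + 0)*(-45))*(-7) = (√20*(-45))*(-7) = ((2*√5)*(-45))*(-7) = -90*√5*(-7) = 630*√5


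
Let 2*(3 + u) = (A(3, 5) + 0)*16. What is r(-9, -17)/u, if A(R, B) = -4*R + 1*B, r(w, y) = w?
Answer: 9/59 ≈ 0.15254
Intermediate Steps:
A(R, B) = B - 4*R (A(R, B) = -4*R + B = B - 4*R)
u = -59 (u = -3 + (((5 - 4*3) + 0)*16)/2 = -3 + (((5 - 12) + 0)*16)/2 = -3 + ((-7 + 0)*16)/2 = -3 + (-7*16)/2 = -3 + (½)*(-112) = -3 - 56 = -59)
r(-9, -17)/u = -9/(-59) = -9*(-1/59) = 9/59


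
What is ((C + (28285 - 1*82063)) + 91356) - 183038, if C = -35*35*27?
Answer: -178535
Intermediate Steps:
C = -33075 (C = -1225*27 = -33075)
((C + (28285 - 1*82063)) + 91356) - 183038 = ((-33075 + (28285 - 1*82063)) + 91356) - 183038 = ((-33075 + (28285 - 82063)) + 91356) - 183038 = ((-33075 - 53778) + 91356) - 183038 = (-86853 + 91356) - 183038 = 4503 - 183038 = -178535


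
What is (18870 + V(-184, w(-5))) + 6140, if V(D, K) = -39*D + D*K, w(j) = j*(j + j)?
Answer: 22986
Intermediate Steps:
w(j) = 2*j² (w(j) = j*(2*j) = 2*j²)
(18870 + V(-184, w(-5))) + 6140 = (18870 - 184*(-39 + 2*(-5)²)) + 6140 = (18870 - 184*(-39 + 2*25)) + 6140 = (18870 - 184*(-39 + 50)) + 6140 = (18870 - 184*11) + 6140 = (18870 - 2024) + 6140 = 16846 + 6140 = 22986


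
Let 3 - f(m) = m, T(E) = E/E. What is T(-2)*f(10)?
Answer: -7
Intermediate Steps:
T(E) = 1
f(m) = 3 - m
T(-2)*f(10) = 1*(3 - 1*10) = 1*(3 - 10) = 1*(-7) = -7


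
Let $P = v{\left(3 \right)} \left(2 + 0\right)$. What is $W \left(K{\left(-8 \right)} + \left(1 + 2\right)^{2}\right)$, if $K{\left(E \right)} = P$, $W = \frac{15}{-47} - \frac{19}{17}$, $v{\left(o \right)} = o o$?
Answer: $- \frac{30996}{799} \approx -38.794$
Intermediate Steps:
$v{\left(o \right)} = o^{2}$
$W = - \frac{1148}{799}$ ($W = 15 \left(- \frac{1}{47}\right) - \frac{19}{17} = - \frac{15}{47} - \frac{19}{17} = - \frac{1148}{799} \approx -1.4368$)
$P = 18$ ($P = 3^{2} \left(2 + 0\right) = 9 \cdot 2 = 18$)
$K{\left(E \right)} = 18$
$W \left(K{\left(-8 \right)} + \left(1 + 2\right)^{2}\right) = - \frac{1148 \left(18 + \left(1 + 2\right)^{2}\right)}{799} = - \frac{1148 \left(18 + 3^{2}\right)}{799} = - \frac{1148 \left(18 + 9\right)}{799} = \left(- \frac{1148}{799}\right) 27 = - \frac{30996}{799}$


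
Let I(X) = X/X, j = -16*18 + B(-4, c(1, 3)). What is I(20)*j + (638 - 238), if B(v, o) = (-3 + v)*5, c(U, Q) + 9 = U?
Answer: 77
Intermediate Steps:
c(U, Q) = -9 + U
B(v, o) = -15 + 5*v
j = -323 (j = -16*18 + (-15 + 5*(-4)) = -288 + (-15 - 20) = -288 - 35 = -323)
I(X) = 1
I(20)*j + (638 - 238) = 1*(-323) + (638 - 238) = -323 + 400 = 77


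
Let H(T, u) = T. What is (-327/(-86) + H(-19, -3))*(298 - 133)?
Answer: -215655/86 ≈ -2507.6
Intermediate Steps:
(-327/(-86) + H(-19, -3))*(298 - 133) = (-327/(-86) - 19)*(298 - 133) = (-327*(-1/86) - 19)*165 = (327/86 - 19)*165 = -1307/86*165 = -215655/86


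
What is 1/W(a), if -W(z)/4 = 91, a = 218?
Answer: -1/364 ≈ -0.0027473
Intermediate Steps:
W(z) = -364 (W(z) = -4*91 = -364)
1/W(a) = 1/(-364) = -1/364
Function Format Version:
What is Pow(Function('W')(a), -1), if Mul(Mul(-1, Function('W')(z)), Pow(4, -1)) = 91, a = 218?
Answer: Rational(-1, 364) ≈ -0.0027473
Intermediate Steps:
Function('W')(z) = -364 (Function('W')(z) = Mul(-4, 91) = -364)
Pow(Function('W')(a), -1) = Pow(-364, -1) = Rational(-1, 364)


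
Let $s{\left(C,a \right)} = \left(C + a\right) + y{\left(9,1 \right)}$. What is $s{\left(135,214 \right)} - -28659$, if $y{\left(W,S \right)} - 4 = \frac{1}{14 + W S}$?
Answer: $\frac{667277}{23} \approx 29012.0$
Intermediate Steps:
$y{\left(W,S \right)} = 4 + \frac{1}{14 + S W}$ ($y{\left(W,S \right)} = 4 + \frac{1}{14 + W S} = 4 + \frac{1}{14 + S W}$)
$s{\left(C,a \right)} = \frac{93}{23} + C + a$ ($s{\left(C,a \right)} = \left(C + a\right) + \frac{57 + 4 \cdot 1 \cdot 9}{14 + 1 \cdot 9} = \left(C + a\right) + \frac{57 + 36}{14 + 9} = \left(C + a\right) + \frac{1}{23} \cdot 93 = \left(C + a\right) + \frac{93}{23} = \frac{93}{23} + C + a$)
$s{\left(135,214 \right)} - -28659 = \left(\frac{93}{23} + 135 + 214\right) - -28659 = \frac{8120}{23} + 28659 = \frac{667277}{23}$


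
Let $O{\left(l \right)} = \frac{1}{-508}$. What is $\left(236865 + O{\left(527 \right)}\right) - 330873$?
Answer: $- \frac{47756065}{508} \approx -94008.0$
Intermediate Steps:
$O{\left(l \right)} = - \frac{1}{508}$
$\left(236865 + O{\left(527 \right)}\right) - 330873 = \left(236865 - \frac{1}{508}\right) - 330873 = \frac{120327419}{508} - 330873 = - \frac{47756065}{508}$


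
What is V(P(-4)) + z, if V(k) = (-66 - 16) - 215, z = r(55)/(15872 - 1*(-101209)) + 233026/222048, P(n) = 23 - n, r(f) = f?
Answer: -427444035055/1444311216 ≈ -295.95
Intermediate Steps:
z = 1516396097/1444311216 (z = 55/(15872 - 1*(-101209)) + 233026/222048 = 55/(15872 + 101209) + 233026*(1/222048) = 55/117081 + 116513/111024 = 1516396097/1444311216 ≈ 1.0499)
V(k) = -297 (V(k) = -82 - 215 = -297)
V(P(-4)) + z = -297 + 1516396097/1444311216 = -427444035055/1444311216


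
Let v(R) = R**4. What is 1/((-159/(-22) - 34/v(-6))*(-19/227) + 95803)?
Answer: 1618056/155013643717 ≈ 1.0438e-5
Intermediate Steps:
1/((-159/(-22) - 34/v(-6))*(-19/227) + 95803) = 1/((-159/(-22) - 34/((-6)**4))*(-19/227) + 95803) = 1/((-159*(-1/22) - 34/1296)*(-19*1/227) + 95803) = 1/((159/22 - 34*1/1296)*(-19/227) + 95803) = 1/((159/22 - 17/648)*(-19/227) + 95803) = 1/((51329/7128)*(-19/227) + 95803) = 1/(-975251/1618056 + 95803) = 1/(155013643717/1618056) = 1618056/155013643717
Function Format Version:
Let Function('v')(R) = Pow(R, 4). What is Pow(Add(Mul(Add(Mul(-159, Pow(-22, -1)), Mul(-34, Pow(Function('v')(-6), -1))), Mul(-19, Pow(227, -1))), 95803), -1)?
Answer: Rational(1618056, 155013643717) ≈ 1.0438e-5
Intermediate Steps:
Pow(Add(Mul(Add(Mul(-159, Pow(-22, -1)), Mul(-34, Pow(Function('v')(-6), -1))), Mul(-19, Pow(227, -1))), 95803), -1) = Pow(Add(Mul(Add(Mul(-159, Pow(-22, -1)), Mul(-34, Pow(Pow(-6, 4), -1))), Mul(-19, Pow(227, -1))), 95803), -1) = Pow(Add(Mul(Add(Mul(-159, Rational(-1, 22)), Mul(-34, Pow(1296, -1))), Mul(-19, Rational(1, 227))), 95803), -1) = Pow(Add(Mul(Add(Rational(159, 22), Mul(-34, Rational(1, 1296))), Rational(-19, 227)), 95803), -1) = Pow(Add(Mul(Add(Rational(159, 22), Rational(-17, 648)), Rational(-19, 227)), 95803), -1) = Pow(Add(Mul(Rational(51329, 7128), Rational(-19, 227)), 95803), -1) = Pow(Add(Rational(-975251, 1618056), 95803), -1) = Pow(Rational(155013643717, 1618056), -1) = Rational(1618056, 155013643717)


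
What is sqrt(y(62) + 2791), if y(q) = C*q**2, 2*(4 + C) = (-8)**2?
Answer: sqrt(110423) ≈ 332.30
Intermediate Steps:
C = 28 (C = -4 + (1/2)*(-8)**2 = -4 + (1/2)*64 = -4 + 32 = 28)
y(q) = 28*q**2
sqrt(y(62) + 2791) = sqrt(28*62**2 + 2791) = sqrt(28*3844 + 2791) = sqrt(107632 + 2791) = sqrt(110423)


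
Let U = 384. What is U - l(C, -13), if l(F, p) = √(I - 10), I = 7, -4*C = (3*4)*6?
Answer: 384 - I*√3 ≈ 384.0 - 1.732*I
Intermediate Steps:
C = -18 (C = -3*4*6/4 = -3*6 = -¼*72 = -18)
l(F, p) = I*√3 (l(F, p) = √(7 - 10) = √(-3) = I*√3)
U - l(C, -13) = 384 - I*√3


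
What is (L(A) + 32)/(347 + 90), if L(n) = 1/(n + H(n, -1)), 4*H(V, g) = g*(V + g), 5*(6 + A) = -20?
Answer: 924/12673 ≈ 0.072911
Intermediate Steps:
A = -10 (A = -6 + (⅕)*(-20) = -6 - 4 = -10)
H(V, g) = g*(V + g)/4 (H(V, g) = (g*(V + g))/4 = g*(V + g)/4)
L(n) = 1/(¼ + 3*n/4) (L(n) = 1/(n + (¼)*(-1)*(n - 1)) = 1/(n + (¼)*(-1)*(-1 + n)) = 1/(n + (¼ - n/4)) = 1/(¼ + 3*n/4))
(L(A) + 32)/(347 + 90) = (4/(1 + 3*(-10)) + 32)/(347 + 90) = (4/(1 - 30) + 32)/437 = (4/(-29) + 32)*(1/437) = (4*(-1/29) + 32)*(1/437) = (-4/29 + 32)*(1/437) = (924/29)*(1/437) = 924/12673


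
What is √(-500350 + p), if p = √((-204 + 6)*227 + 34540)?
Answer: √(-500350 + 11*I*√86) ≈ 0.072 + 707.35*I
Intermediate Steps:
p = 11*I*√86 (p = √(-198*227 + 34540) = √(-44946 + 34540) = √(-10406) = 11*I*√86 ≈ 102.01*I)
√(-500350 + p) = √(-500350 + 11*I*√86)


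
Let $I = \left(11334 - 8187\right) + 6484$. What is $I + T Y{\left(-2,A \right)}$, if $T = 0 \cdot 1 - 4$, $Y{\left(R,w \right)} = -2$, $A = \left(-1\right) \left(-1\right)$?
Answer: $9639$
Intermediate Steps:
$A = 1$
$T = -4$ ($T = 0 - 4 = -4$)
$I = 9631$ ($I = 3147 + 6484 = 9631$)
$I + T Y{\left(-2,A \right)} = 9631 - -8 = 9631 + 8 = 9639$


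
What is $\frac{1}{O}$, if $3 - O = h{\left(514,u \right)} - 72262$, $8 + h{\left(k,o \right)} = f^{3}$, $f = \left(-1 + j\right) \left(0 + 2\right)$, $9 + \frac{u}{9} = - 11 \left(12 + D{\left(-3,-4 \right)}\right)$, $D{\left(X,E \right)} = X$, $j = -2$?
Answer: $\frac{1}{72489} \approx 1.3795 \cdot 10^{-5}$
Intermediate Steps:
$u = -972$ ($u = -81 + 9 \left(- 11 \left(12 - 3\right)\right) = -81 + 9 \left(\left(-11\right) 9\right) = -81 + 9 \left(-99\right) = -81 - 891 = -972$)
$f = -6$ ($f = \left(-1 - 2\right) \left(0 + 2\right) = \left(-3\right) 2 = -6$)
$h{\left(k,o \right)} = -224$ ($h{\left(k,o \right)} = -8 + \left(-6\right)^{3} = -8 - 216 = -224$)
$O = 72489$ ($O = 3 - \left(-224 - 72262\right) = 3 - -72486 = 3 + 72486 = 72489$)
$\frac{1}{O} = \frac{1}{72489}$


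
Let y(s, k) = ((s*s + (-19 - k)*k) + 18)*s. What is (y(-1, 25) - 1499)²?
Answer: 174724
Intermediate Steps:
y(s, k) = s*(18 + s² + k*(-19 - k)) (y(s, k) = ((s² + k*(-19 - k)) + 18)*s = (18 + s² + k*(-19 - k))*s = s*(18 + s² + k*(-19 - k)))
(y(-1, 25) - 1499)² = (-(18 + (-1)² - 1*25² - 19*25) - 1499)² = (-(18 + 1 - 1*625 - 475) - 1499)² = (-(18 + 1 - 625 - 475) - 1499)² = (-1*(-1081) - 1499)² = (1081 - 1499)² = (-418)² = 174724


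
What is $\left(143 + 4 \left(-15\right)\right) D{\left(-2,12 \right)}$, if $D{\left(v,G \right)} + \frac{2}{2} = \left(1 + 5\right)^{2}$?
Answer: $2905$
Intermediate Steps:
$D{\left(v,G \right)} = 35$ ($D{\left(v,G \right)} = -1 + \left(1 + 5\right)^{2} = -1 + 6^{2} = -1 + 36 = 35$)
$\left(143 + 4 \left(-15\right)\right) D{\left(-2,12 \right)} = \left(143 + 4 \left(-15\right)\right) 35 = \left(143 - 60\right) 35 = 83 \cdot 35 = 2905$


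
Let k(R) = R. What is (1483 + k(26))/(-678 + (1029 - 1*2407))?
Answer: -1509/2056 ≈ -0.73395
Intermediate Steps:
(1483 + k(26))/(-678 + (1029 - 1*2407)) = (1483 + 26)/(-678 + (1029 - 1*2407)) = 1509/(-678 + (1029 - 2407)) = 1509/(-678 - 1378) = 1509/(-2056) = 1509*(-1/2056) = -1509/2056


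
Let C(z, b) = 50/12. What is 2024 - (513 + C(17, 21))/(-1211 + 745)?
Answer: 5662207/2796 ≈ 2025.1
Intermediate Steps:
C(z, b) = 25/6 (C(z, b) = 50*(1/12) = 25/6)
2024 - (513 + C(17, 21))/(-1211 + 745) = 2024 - (513 + 25/6)/(-1211 + 745) = 2024 - 3103/(6*(-466)) = 2024 - 3103*(-1)/(6*466) = 2024 - 1*(-3103/2796) = 2024 + 3103/2796 = 5662207/2796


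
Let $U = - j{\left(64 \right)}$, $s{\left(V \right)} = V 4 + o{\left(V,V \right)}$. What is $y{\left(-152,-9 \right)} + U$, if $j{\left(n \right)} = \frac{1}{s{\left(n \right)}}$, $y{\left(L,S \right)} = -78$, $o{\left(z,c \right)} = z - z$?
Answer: $- \frac{19969}{256} \approx -78.004$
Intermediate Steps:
$o{\left(z,c \right)} = 0$
$s{\left(V \right)} = 4 V$ ($s{\left(V \right)} = V 4 + 0 = 4 V + 0 = 4 V$)
$j{\left(n \right)} = \frac{1}{4 n}$
$U = - \frac{1}{256}$ ($U = - \frac{1}{4 \cdot 64} = \left(-1\right) \frac{1}{256} = - \frac{1}{256} \approx -0.0039063$)
$y{\left(-152,-9 \right)} + U = -78 - \frac{1}{256} = - \frac{19969}{256}$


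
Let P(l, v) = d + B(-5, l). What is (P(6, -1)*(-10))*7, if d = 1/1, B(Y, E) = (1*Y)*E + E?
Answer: 1610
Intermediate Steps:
B(Y, E) = E + E*Y (B(Y, E) = Y*E + E = E*Y + E = E + E*Y)
d = 1 (d = 1*1 = 1)
P(l, v) = 1 - 4*l (P(l, v) = 1 + l*(1 - 5) = 1 + l*(-4) = 1 - 4*l)
(P(6, -1)*(-10))*7 = ((1 - 4*6)*(-10))*7 = ((1 - 24)*(-10))*7 = -23*(-10)*7 = 230*7 = 1610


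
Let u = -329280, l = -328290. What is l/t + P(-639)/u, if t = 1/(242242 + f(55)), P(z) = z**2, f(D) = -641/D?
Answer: -96011440581428697/1207360 ≈ -7.9522e+10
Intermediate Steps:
t = 55/13322669 (t = 1/(242242 - 641/55) = 1/(13322669/55) = 55/13322669 ≈ 4.1283e-6)
l/t + P(-639)/u = -328290/55/13322669 + (-639)**2/(-329280) = -328290*13322669/55 + 408321*(-1/329280) = -874739801202/11 - 136107/109760 = -96011440581428697/1207360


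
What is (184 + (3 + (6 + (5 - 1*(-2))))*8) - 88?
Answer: 224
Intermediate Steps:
(184 + (3 + (6 + (5 - 1*(-2))))*8) - 88 = (184 + (3 + (6 + (5 + 2)))*8) - 88 = (184 + (3 + (6 + 7))*8) - 88 = (184 + (3 + 13)*8) - 88 = (184 + 16*8) - 88 = (184 + 128) - 88 = 312 - 88 = 224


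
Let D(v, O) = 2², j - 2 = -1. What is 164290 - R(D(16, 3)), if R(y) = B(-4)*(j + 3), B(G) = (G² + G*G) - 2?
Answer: 164170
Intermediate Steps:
j = 1 (j = 2 - 1 = 1)
B(G) = -2 + 2*G² (B(G) = (G² + G²) - 2 = 2*G² - 2 = -2 + 2*G²)
D(v, O) = 4
R(y) = 120 (R(y) = (-2 + 2*(-4)²)*(1 + 3) = (-2 + 2*16)*4 = (-2 + 32)*4 = 30*4 = 120)
164290 - R(D(16, 3)) = 164290 - 1*120 = 164290 - 120 = 164170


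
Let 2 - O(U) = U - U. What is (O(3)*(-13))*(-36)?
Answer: 936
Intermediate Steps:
O(U) = 2 (O(U) = 2 - (U - U) = 2 - 1*0 = 2 + 0 = 2)
(O(3)*(-13))*(-36) = (2*(-13))*(-36) = -26*(-36) = 936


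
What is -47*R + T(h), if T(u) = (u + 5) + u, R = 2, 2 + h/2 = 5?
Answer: -77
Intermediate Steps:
h = 6 (h = -4 + 2*5 = -4 + 10 = 6)
T(u) = 5 + 2*u (T(u) = (5 + u) + u = 5 + 2*u)
-47*R + T(h) = -47*2 + (5 + 2*6) = -94 + (5 + 12) = -94 + 17 = -77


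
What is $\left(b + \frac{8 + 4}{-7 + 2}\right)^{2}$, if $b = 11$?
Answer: $\frac{1849}{25} \approx 73.96$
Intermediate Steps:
$\left(b + \frac{8 + 4}{-7 + 2}\right)^{2} = \left(11 + \frac{8 + 4}{-7 + 2}\right)^{2} = \left(11 + \frac{12}{-5}\right)^{2} = \left(11 + 12 \left(- \frac{1}{5}\right)\right)^{2} = \left(11 - \frac{12}{5}\right)^{2} = \left(\frac{43}{5}\right)^{2} = \frac{1849}{25}$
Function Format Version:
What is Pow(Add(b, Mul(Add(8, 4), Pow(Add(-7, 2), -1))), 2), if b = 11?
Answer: Rational(1849, 25) ≈ 73.960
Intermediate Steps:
Pow(Add(b, Mul(Add(8, 4), Pow(Add(-7, 2), -1))), 2) = Pow(Add(11, Mul(Add(8, 4), Pow(Add(-7, 2), -1))), 2) = Pow(Add(11, Mul(12, Pow(-5, -1))), 2) = Pow(Add(11, Mul(12, Rational(-1, 5))), 2) = Pow(Add(11, Rational(-12, 5)), 2) = Pow(Rational(43, 5), 2) = Rational(1849, 25)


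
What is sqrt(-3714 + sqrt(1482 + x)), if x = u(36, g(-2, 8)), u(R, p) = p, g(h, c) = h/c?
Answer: sqrt(-14856 + 2*sqrt(5927))/2 ≈ 60.626*I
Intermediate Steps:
x = -1/4 (x = -2/8 = -2*1/8 = -1/4 ≈ -0.25000)
sqrt(-3714 + sqrt(1482 + x)) = sqrt(-3714 + sqrt(1482 - 1/4)) = sqrt(-3714 + sqrt(5927/4)) = sqrt(-3714 + sqrt(5927)/2)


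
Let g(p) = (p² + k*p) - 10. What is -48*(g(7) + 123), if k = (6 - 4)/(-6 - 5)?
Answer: -84864/11 ≈ -7714.9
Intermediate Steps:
k = -2/11 (k = 2/(-11) = 2*(-1/11) = -2/11 ≈ -0.18182)
g(p) = -10 + p² - 2*p/11 (g(p) = (p² - 2*p/11) - 10 = -10 + p² - 2*p/11)
-48*(g(7) + 123) = -48*((-10 + 7² - 2/11*7) + 123) = -48*((-10 + 49 - 14/11) + 123) = -48*(415/11 + 123) = -48*1768/11 = -84864/11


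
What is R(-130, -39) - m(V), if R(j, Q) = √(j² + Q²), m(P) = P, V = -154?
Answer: 154 + 13*√109 ≈ 289.72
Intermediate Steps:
R(j, Q) = √(Q² + j²)
R(-130, -39) - m(V) = √((-39)² + (-130)²) - 1*(-154) = √(1521 + 16900) + 154 = √18421 + 154 = 13*√109 + 154 = 154 + 13*√109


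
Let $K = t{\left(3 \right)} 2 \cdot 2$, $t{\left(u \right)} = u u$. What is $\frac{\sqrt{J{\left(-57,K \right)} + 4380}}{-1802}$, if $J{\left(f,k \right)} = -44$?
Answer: $- \frac{2 \sqrt{271}}{901} \approx -0.036542$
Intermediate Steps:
$t{\left(u \right)} = u^{2}$
$K = 36$ ($K = 3^{2} \cdot 2 \cdot 2 = 9 \cdot 2 \cdot 2 = 18 \cdot 2 = 36$)
$\frac{\sqrt{J{\left(-57,K \right)} + 4380}}{-1802} = \frac{\sqrt{-44 + 4380}}{-1802} = \sqrt{4336} \left(- \frac{1}{1802}\right) = 4 \sqrt{271} \left(- \frac{1}{1802}\right) = - \frac{2 \sqrt{271}}{901}$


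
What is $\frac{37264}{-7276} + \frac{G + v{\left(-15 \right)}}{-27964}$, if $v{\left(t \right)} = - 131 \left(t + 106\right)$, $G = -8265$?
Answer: $- \frac{6582185}{1496074} \approx -4.3996$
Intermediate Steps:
$v{\left(t \right)} = -13886 - 131 t$ ($v{\left(t \right)} = - 131 \left(106 + t\right) = -13886 - 131 t$)
$\frac{37264}{-7276} + \frac{G + v{\left(-15 \right)}}{-27964} = \frac{37264}{-7276} + \frac{-8265 - 11921}{-27964} = 37264 \left(- \frac{1}{7276}\right) + \left(-8265 + \left(-13886 + 1965\right)\right) \left(- \frac{1}{27964}\right) = - \frac{548}{107} + \left(-8265 - 11921\right) \left(- \frac{1}{27964}\right) = - \frac{548}{107} - - \frac{10093}{13982} = - \frac{548}{107} + \frac{10093}{13982} = - \frac{6582185}{1496074}$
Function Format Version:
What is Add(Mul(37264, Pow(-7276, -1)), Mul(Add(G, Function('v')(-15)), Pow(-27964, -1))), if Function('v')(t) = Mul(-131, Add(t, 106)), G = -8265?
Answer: Rational(-6582185, 1496074) ≈ -4.3996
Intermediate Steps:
Function('v')(t) = Add(-13886, Mul(-131, t)) (Function('v')(t) = Mul(-131, Add(106, t)) = Add(-13886, Mul(-131, t)))
Add(Mul(37264, Pow(-7276, -1)), Mul(Add(G, Function('v')(-15)), Pow(-27964, -1))) = Add(Mul(37264, Pow(-7276, -1)), Mul(Add(-8265, Add(-13886, Mul(-131, -15))), Pow(-27964, -1))) = Add(Mul(37264, Rational(-1, 7276)), Mul(Add(-8265, Add(-13886, 1965)), Rational(-1, 27964))) = Add(Rational(-548, 107), Mul(Add(-8265, -11921), Rational(-1, 27964))) = Add(Rational(-548, 107), Mul(-20186, Rational(-1, 27964))) = Add(Rational(-548, 107), Rational(10093, 13982)) = Rational(-6582185, 1496074)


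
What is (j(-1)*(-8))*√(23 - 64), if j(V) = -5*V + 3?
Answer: -64*I*√41 ≈ -409.8*I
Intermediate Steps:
j(V) = 3 - 5*V
(j(-1)*(-8))*√(23 - 64) = ((3 - 5*(-1))*(-8))*√(23 - 64) = ((3 + 5)*(-8))*√(-41) = (8*(-8))*(I*√41) = -64*I*√41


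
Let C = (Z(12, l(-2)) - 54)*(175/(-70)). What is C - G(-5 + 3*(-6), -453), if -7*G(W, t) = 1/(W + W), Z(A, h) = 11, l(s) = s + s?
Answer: 17307/161 ≈ 107.50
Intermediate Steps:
l(s) = 2*s
G(W, t) = -1/(14*W) (G(W, t) = -1/(7*(W + W)) = -1/(2*W)/7 = -1/(14*W))
C = 215/2 (C = (11 - 54)*(175/(-70)) = -7525*(-1)/70 = -43*(-5/2) = 215/2 ≈ 107.50)
C - G(-5 + 3*(-6), -453) = 215/2 - (-1)/(14*(-5 + 3*(-6))) = 215/2 - (-1)/(14*(-5 - 18)) = 215/2 - (-1)/(14*(-23)) = 215/2 - (-1)*(-1)/(14*23) = 215/2 - 1*1/322 = 215/2 - 1/322 = 17307/161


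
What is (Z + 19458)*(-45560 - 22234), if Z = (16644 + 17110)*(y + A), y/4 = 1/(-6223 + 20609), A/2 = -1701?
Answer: 55987005837081948/7193 ≈ 7.7835e+12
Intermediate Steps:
A = -3402 (A = 2*(-1701) = -3402)
y = 2/7193 (y = 4/(-6223 + 20609) = 4/14386 = 4*(1/14386) = 2/7193 ≈ 0.00027805)
Z = -825980092336/7193 (Z = (16644 + 17110)*(2/7193 - 3402) = 33754*(-24470584/7193) = -825980092336/7193 ≈ -1.1483e+8)
(Z + 19458)*(-45560 - 22234) = (-825980092336/7193 + 19458)*(-45560 - 22234) = -825840130942/7193*(-67794) = 55987005837081948/7193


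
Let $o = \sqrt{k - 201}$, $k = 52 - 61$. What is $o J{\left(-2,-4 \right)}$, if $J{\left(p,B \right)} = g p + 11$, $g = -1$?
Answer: $13 i \sqrt{210} \approx 188.39 i$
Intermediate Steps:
$k = -9$ ($k = 52 - 61 = -9$)
$J{\left(p,B \right)} = 11 - p$ ($J{\left(p,B \right)} = - p + 11 = 11 - p$)
$o = i \sqrt{210}$ ($o = \sqrt{-9 - 201} = \sqrt{-210} = i \sqrt{210} \approx 14.491 i$)
$o J{\left(-2,-4 \right)} = i \sqrt{210} \left(11 - -2\right) = i \sqrt{210} \left(11 + 2\right) = i \sqrt{210} \cdot 13 = 13 i \sqrt{210}$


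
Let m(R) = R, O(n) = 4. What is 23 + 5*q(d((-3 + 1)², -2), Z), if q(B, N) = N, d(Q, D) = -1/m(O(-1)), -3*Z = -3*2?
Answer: 33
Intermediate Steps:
Z = 2 (Z = -(-1)*2 = -⅓*(-6) = 2)
d(Q, D) = -¼ (d(Q, D) = -1/4 = -1*¼ = -¼)
23 + 5*q(d((-3 + 1)², -2), Z) = 23 + 5*2 = 23 + 10 = 33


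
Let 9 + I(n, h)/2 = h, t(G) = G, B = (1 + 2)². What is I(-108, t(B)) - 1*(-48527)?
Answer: 48527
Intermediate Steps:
B = 9 (B = 3² = 9)
I(n, h) = -18 + 2*h
I(-108, t(B)) - 1*(-48527) = (-18 + 2*9) - 1*(-48527) = (-18 + 18) + 48527 = 0 + 48527 = 48527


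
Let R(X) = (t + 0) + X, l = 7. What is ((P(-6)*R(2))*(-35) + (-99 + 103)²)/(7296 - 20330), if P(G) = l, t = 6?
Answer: 972/6517 ≈ 0.14915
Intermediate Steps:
P(G) = 7
R(X) = 6 + X (R(X) = (6 + 0) + X = 6 + X)
((P(-6)*R(2))*(-35) + (-99 + 103)²)/(7296 - 20330) = ((7*(6 + 2))*(-35) + (-99 + 103)²)/(7296 - 20330) = ((7*8)*(-35) + 4²)/(-13034) = (56*(-35) + 16)*(-1/13034) = (-1960 + 16)*(-1/13034) = -1944*(-1/13034) = 972/6517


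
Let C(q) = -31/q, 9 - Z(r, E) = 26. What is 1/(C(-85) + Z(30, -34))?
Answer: -85/1414 ≈ -0.060113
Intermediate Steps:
Z(r, E) = -17 (Z(r, E) = 9 - 1*26 = 9 - 26 = -17)
1/(C(-85) + Z(30, -34)) = 1/(-31/(-85) - 17) = 1/(-31*(-1/85) - 17) = 1/(31/85 - 17) = 1/(-1414/85) = -85/1414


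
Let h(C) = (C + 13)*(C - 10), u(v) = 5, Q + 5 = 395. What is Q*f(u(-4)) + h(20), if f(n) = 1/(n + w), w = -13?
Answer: 1125/4 ≈ 281.25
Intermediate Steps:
Q = 390 (Q = -5 + 395 = 390)
f(n) = 1/(-13 + n) (f(n) = 1/(n - 13) = 1/(-13 + n))
h(C) = (-10 + C)*(13 + C) (h(C) = (13 + C)*(-10 + C) = (-10 + C)*(13 + C))
Q*f(u(-4)) + h(20) = 390/(-13 + 5) + (-130 + 20² + 3*20) = 390/(-8) + (-130 + 400 + 60) = 390*(-⅛) + 330 = -195/4 + 330 = 1125/4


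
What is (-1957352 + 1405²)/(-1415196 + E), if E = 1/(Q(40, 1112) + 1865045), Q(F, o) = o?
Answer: -31114435661/2640977921771 ≈ -0.011781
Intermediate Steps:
E = 1/1866157 (E = 1/(1112 + 1865045) = 1/1866157 ≈ 5.3586e-7)
(-1957352 + 1405²)/(-1415196 + E) = (-1957352 + 1405²)/(-1415196 + 1/1866157) = (-1957352 + 1974025)/(-2640977921771/1866157) = 16673*(-1866157/2640977921771) = -31114435661/2640977921771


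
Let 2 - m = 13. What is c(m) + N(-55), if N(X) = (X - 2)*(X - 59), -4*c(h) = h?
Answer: 26003/4 ≈ 6500.8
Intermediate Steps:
m = -11 (m = 2 - 1*13 = 2 - 13 = -11)
c(h) = -h/4
N(X) = (-59 + X)*(-2 + X) (N(X) = (-2 + X)*(-59 + X) = (-59 + X)*(-2 + X))
c(m) + N(-55) = -¼*(-11) + (118 + (-55)² - 61*(-55)) = 11/4 + (118 + 3025 + 3355) = 11/4 + 6498 = 26003/4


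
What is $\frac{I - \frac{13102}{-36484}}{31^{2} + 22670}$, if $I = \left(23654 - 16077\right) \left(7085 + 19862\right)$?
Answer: $\frac{1241534827983}{143692234} \approx 8640.2$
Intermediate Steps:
$I = 204177419$ ($I = 7577 \cdot 26947 = 204177419$)
$\frac{I - \frac{13102}{-36484}}{31^{2} + 22670} = \frac{204177419 - \frac{13102}{-36484}}{31^{2} + 22670} = \frac{204177419 - - \frac{6551}{18242}}{961 + 22670} = \frac{204177419 + \frac{6551}{18242}}{23631} = \frac{3724604483949}{18242} \cdot \frac{1}{23631} = \frac{1241534827983}{143692234}$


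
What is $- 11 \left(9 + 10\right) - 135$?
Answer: $-344$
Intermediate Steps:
$- 11 \left(9 + 10\right) - 135 = \left(-11\right) 19 - 135 = -209 - 135 = -344$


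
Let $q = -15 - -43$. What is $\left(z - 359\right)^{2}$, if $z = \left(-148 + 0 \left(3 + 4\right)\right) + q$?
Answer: $229441$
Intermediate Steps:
$q = 28$ ($q = -15 + 43 = 28$)
$z = -120$ ($z = \left(-148 + 0 \left(3 + 4\right)\right) + 28 = \left(-148 + 0 \cdot 7\right) + 28 = \left(-148 + 0\right) + 28 = -148 + 28 = -120$)
$\left(z - 359\right)^{2} = \left(-120 - 359\right)^{2} = \left(-479\right)^{2} = 229441$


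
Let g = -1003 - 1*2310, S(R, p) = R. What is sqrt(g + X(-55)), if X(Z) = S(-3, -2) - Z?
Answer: I*sqrt(3261) ≈ 57.105*I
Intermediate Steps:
g = -3313 (g = -1003 - 2310 = -3313)
X(Z) = -3 - Z
sqrt(g + X(-55)) = sqrt(-3313 + (-3 - 1*(-55))) = sqrt(-3313 + (-3 + 55)) = sqrt(-3313 + 52) = sqrt(-3261) = I*sqrt(3261)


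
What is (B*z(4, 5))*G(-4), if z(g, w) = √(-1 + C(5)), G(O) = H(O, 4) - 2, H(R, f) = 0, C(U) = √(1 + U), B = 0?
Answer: 0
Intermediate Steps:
G(O) = -2 (G(O) = 0 - 2 = -2)
z(g, w) = √(-1 + √6) (z(g, w) = √(-1 + √(1 + 5)) = √(-1 + √6))
(B*z(4, 5))*G(-4) = (0*√(-1 + √6))*(-2) = 0*(-2) = 0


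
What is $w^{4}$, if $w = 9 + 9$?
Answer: $104976$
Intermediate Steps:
$w = 18$
$w^{4} = 18^{4} = 104976$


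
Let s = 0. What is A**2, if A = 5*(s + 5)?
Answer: 625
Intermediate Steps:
A = 25 (A = 5*(0 + 5) = 5*5 = 25)
A**2 = 25**2 = 625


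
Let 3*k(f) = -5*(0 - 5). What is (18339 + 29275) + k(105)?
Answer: 142867/3 ≈ 47622.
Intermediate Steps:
k(f) = 25/3 (k(f) = (-5*(0 - 5))/3 = (-5*(-5))/3 = (⅓)*25 = 25/3)
(18339 + 29275) + k(105) = (18339 + 29275) + 25/3 = 47614 + 25/3 = 142867/3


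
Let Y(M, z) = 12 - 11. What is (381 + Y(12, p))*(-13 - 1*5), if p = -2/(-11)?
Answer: -6876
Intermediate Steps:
p = 2/11 (p = -2*(-1/11) = 2/11 ≈ 0.18182)
Y(M, z) = 1
(381 + Y(12, p))*(-13 - 1*5) = (381 + 1)*(-13 - 1*5) = 382*(-13 - 5) = 382*(-18) = -6876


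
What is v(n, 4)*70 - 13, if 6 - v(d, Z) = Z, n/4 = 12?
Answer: 127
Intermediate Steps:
n = 48 (n = 4*12 = 48)
v(d, Z) = 6 - Z
v(n, 4)*70 - 13 = (6 - 1*4)*70 - 13 = (6 - 4)*70 - 13 = 2*70 - 13 = 140 - 13 = 127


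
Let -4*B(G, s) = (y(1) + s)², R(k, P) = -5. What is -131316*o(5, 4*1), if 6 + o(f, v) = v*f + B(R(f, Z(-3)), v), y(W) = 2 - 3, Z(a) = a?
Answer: -1542963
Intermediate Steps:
y(W) = -1
B(G, s) = -(-1 + s)²/4
o(f, v) = -6 - (-1 + v)²/4 + f*v (o(f, v) = -6 + (v*f - (-1 + v)²/4) = -6 + (f*v - (-1 + v)²/4) = -6 + (-(-1 + v)²/4 + f*v) = -6 - (-1 + v)²/4 + f*v)
-131316*o(5, 4*1) = -131316*(-6 - (-1 + 4*1)²/4 + 5*(4*1)) = -131316*(-6 - (-1 + 4)²/4 + 5*4) = -131316*(-6 - ¼*3² + 20) = -131316*(-6 - ¼*9 + 20) = -131316*(-6 - 9/4 + 20) = -131316*47/4 = -1542963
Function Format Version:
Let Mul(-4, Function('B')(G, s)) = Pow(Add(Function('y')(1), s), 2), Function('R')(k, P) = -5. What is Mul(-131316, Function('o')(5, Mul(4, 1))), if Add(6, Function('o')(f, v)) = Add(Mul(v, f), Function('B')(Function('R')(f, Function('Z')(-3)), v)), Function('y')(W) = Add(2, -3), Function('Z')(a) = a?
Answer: -1542963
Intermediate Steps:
Function('y')(W) = -1
Function('B')(G, s) = Mul(Rational(-1, 4), Pow(Add(-1, s), 2))
Function('o')(f, v) = Add(-6, Mul(Rational(-1, 4), Pow(Add(-1, v), 2)), Mul(f, v)) (Function('o')(f, v) = Add(-6, Add(Mul(v, f), Mul(Rational(-1, 4), Pow(Add(-1, v), 2)))) = Add(-6, Add(Mul(f, v), Mul(Rational(-1, 4), Pow(Add(-1, v), 2)))) = Add(-6, Add(Mul(Rational(-1, 4), Pow(Add(-1, v), 2)), Mul(f, v))) = Add(-6, Mul(Rational(-1, 4), Pow(Add(-1, v), 2)), Mul(f, v)))
Mul(-131316, Function('o')(5, Mul(4, 1))) = Mul(-131316, Add(-6, Mul(Rational(-1, 4), Pow(Add(-1, Mul(4, 1)), 2)), Mul(5, Mul(4, 1)))) = Mul(-131316, Add(-6, Mul(Rational(-1, 4), Pow(Add(-1, 4), 2)), Mul(5, 4))) = Mul(-131316, Add(-6, Mul(Rational(-1, 4), Pow(3, 2)), 20)) = Mul(-131316, Add(-6, Mul(Rational(-1, 4), 9), 20)) = Mul(-131316, Add(-6, Rational(-9, 4), 20)) = Mul(-131316, Rational(47, 4)) = -1542963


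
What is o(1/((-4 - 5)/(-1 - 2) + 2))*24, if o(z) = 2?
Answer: 48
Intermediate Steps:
o(1/((-4 - 5)/(-1 - 2) + 2))*24 = 2*24 = 48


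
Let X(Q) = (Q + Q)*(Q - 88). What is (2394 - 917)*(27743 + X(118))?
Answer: 51433571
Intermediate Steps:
X(Q) = 2*Q*(-88 + Q) (X(Q) = (2*Q)*(-88 + Q) = 2*Q*(-88 + Q))
(2394 - 917)*(27743 + X(118)) = (2394 - 917)*(27743 + 2*118*(-88 + 118)) = 1477*(27743 + 2*118*30) = 1477*(27743 + 7080) = 1477*34823 = 51433571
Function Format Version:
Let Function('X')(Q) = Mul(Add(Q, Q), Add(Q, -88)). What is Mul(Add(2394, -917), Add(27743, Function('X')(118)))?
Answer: 51433571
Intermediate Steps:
Function('X')(Q) = Mul(2, Q, Add(-88, Q)) (Function('X')(Q) = Mul(Mul(2, Q), Add(-88, Q)) = Mul(2, Q, Add(-88, Q)))
Mul(Add(2394, -917), Add(27743, Function('X')(118))) = Mul(Add(2394, -917), Add(27743, Mul(2, 118, Add(-88, 118)))) = Mul(1477, Add(27743, Mul(2, 118, 30))) = Mul(1477, Add(27743, 7080)) = Mul(1477, 34823) = 51433571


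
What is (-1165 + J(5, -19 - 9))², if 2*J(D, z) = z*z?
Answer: 597529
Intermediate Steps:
J(D, z) = z²/2 (J(D, z) = (z*z)/2 = z²/2)
(-1165 + J(5, -19 - 9))² = (-1165 + (-19 - 9)²/2)² = (-1165 + (½)*(-28)²)² = (-1165 + (½)*784)² = (-1165 + 392)² = (-773)² = 597529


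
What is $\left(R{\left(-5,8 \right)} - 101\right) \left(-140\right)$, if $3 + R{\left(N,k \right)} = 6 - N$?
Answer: $13020$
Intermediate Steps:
$R{\left(N,k \right)} = 3 - N$ ($R{\left(N,k \right)} = -3 - \left(-6 + N\right) = 3 - N$)
$\left(R{\left(-5,8 \right)} - 101\right) \left(-140\right) = \left(\left(3 - -5\right) - 101\right) \left(-140\right) = \left(\left(3 + 5\right) - 101\right) \left(-140\right) = \left(8 - 101\right) \left(-140\right) = \left(-93\right) \left(-140\right) = 13020$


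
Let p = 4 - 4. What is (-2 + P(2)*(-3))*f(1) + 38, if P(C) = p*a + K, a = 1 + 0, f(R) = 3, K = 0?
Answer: 32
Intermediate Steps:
a = 1
p = 0
P(C) = 0 (P(C) = 0*1 + 0 = 0 + 0 = 0)
(-2 + P(2)*(-3))*f(1) + 38 = (-2 + 0*(-3))*3 + 38 = (-2 + 0)*3 + 38 = -2*3 + 38 = -6 + 38 = 32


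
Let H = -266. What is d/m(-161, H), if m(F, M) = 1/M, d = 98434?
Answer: -26183444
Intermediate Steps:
d/m(-161, H) = 98434/(1/(-266)) = 98434/(-1/266) = 98434*(-266) = -26183444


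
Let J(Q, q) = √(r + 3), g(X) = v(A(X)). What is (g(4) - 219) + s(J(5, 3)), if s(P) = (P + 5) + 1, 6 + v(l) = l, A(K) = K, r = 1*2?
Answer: -215 + √5 ≈ -212.76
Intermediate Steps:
r = 2
v(l) = -6 + l
g(X) = -6 + X
J(Q, q) = √5 (J(Q, q) = √(2 + 3) = √5)
s(P) = 6 + P (s(P) = (5 + P) + 1 = 6 + P)
(g(4) - 219) + s(J(5, 3)) = ((-6 + 4) - 219) + (6 + √5) = (-2 - 219) + (6 + √5) = -221 + (6 + √5) = -215 + √5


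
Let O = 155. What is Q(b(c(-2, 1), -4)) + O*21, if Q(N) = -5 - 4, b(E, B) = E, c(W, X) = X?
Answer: 3246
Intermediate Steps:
Q(N) = -9
Q(b(c(-2, 1), -4)) + O*21 = -9 + 155*21 = -9 + 3255 = 3246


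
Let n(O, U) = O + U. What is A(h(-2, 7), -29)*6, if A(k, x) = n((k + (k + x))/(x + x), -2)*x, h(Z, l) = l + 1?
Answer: 309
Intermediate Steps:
h(Z, l) = 1 + l
A(k, x) = x*(-2 + (x + 2*k)/(2*x)) (A(k, x) = ((k + (k + x))/(x + x) - 2)*x = ((x + 2*k)/((2*x)) - 2)*x = ((x + 2*k)*(1/(2*x)) - 2)*x = ((x + 2*k)/(2*x) - 2)*x = (-2 + (x + 2*k)/(2*x))*x = x*(-2 + (x + 2*k)/(2*x)))
A(h(-2, 7), -29)*6 = ((1 + 7) - 3/2*(-29))*6 = (8 + 87/2)*6 = (103/2)*6 = 309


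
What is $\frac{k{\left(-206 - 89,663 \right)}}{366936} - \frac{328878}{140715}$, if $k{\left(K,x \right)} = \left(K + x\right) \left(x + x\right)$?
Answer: $- \frac{240799818}{239043515} \approx -1.0073$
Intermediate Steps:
$k{\left(K,x \right)} = 2 x \left(K + x\right)$ ($k{\left(K,x \right)} = \left(K + x\right) 2 x = 2 x \left(K + x\right)$)
$\frac{k{\left(-206 - 89,663 \right)}}{366936} - \frac{328878}{140715} = \frac{2 \cdot 663 \left(\left(-206 - 89\right) + 663\right)}{366936} - \frac{328878}{140715} = 2 \cdot 663 \left(-295 + 663\right) \frac{1}{366936} - \frac{36542}{15635} = 2 \cdot 663 \cdot 368 \cdot \frac{1}{366936} - \frac{36542}{15635} = 487968 \cdot \frac{1}{366936} - \frac{36542}{15635} = \frac{20332}{15289} - \frac{36542}{15635} = - \frac{240799818}{239043515}$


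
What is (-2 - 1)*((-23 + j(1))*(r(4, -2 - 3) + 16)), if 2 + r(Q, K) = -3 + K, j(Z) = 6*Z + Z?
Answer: 288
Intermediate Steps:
j(Z) = 7*Z
r(Q, K) = -5 + K (r(Q, K) = -2 + (-3 + K) = -5 + K)
(-2 - 1)*((-23 + j(1))*(r(4, -2 - 3) + 16)) = (-2 - 1)*((-23 + 7*1)*((-5 + (-2 - 3)) + 16)) = -3*(-23 + 7)*((-5 - 5) + 16) = -(-48)*(-10 + 16) = -(-48)*6 = -3*(-96) = 288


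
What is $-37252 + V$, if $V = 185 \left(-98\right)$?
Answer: $-55382$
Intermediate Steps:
$V = -18130$
$-37252 + V = -37252 - 18130 = -55382$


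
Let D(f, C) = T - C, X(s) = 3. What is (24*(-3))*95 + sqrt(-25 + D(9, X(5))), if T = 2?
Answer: -6840 + I*sqrt(26) ≈ -6840.0 + 5.099*I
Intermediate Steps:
D(f, C) = 2 - C
(24*(-3))*95 + sqrt(-25 + D(9, X(5))) = (24*(-3))*95 + sqrt(-25 + (2 - 1*3)) = -72*95 + sqrt(-25 + (2 - 3)) = -6840 + sqrt(-25 - 1) = -6840 + sqrt(-26) = -6840 + I*sqrt(26)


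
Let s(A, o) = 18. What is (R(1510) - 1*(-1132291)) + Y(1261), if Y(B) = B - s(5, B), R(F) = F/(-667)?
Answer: 756065668/667 ≈ 1.1335e+6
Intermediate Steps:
R(F) = -F/667
Y(B) = -18 + B (Y(B) = B - 1*18 = B - 18 = -18 + B)
(R(1510) - 1*(-1132291)) + Y(1261) = (-1/667*1510 - 1*(-1132291)) + (-18 + 1261) = (-1510/667 + 1132291) + 1243 = 755236587/667 + 1243 = 756065668/667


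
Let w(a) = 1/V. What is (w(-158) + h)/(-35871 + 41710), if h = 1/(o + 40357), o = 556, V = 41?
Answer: 40954/9794531287 ≈ 4.1813e-6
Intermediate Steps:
h = 1/40913 (h = 1/(556 + 40357) = 1/40913 ≈ 2.4442e-5)
w(a) = 1/41
(w(-158) + h)/(-35871 + 41710) = (1/41 + 1/40913)/(-35871 + 41710) = (40954/1677433)/5839 = (40954/1677433)*(1/5839) = 40954/9794531287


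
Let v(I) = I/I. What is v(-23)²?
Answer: 1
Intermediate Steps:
v(I) = 1
v(-23)² = 1² = 1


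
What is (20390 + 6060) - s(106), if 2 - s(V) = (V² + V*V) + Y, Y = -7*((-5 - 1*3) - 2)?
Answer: 48990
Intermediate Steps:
Y = 70 (Y = -7*((-5 - 3) - 2) = -7*(-8 - 2) = -7*(-10) = 70)
s(V) = -68 - 2*V² (s(V) = 2 - ((V² + V*V) + 70) = 2 - ((V² + V²) + 70) = 2 - (2*V² + 70) = 2 - (70 + 2*V²) = 2 + (-70 - 2*V²) = -68 - 2*V²)
(20390 + 6060) - s(106) = (20390 + 6060) - (-68 - 2*106²) = 26450 - (-68 - 2*11236) = 26450 - (-68 - 22472) = 26450 - 1*(-22540) = 26450 + 22540 = 48990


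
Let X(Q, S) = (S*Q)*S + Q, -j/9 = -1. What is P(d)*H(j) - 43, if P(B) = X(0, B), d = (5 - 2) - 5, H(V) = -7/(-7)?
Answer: -43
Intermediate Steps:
j = 9 (j = -9*(-1) = 9)
H(V) = 1 (H(V) = -7*(-⅐) = 1)
X(Q, S) = Q + Q*S² (X(Q, S) = (Q*S)*S + Q = Q*S² + Q = Q + Q*S²)
d = -2 (d = 3 - 5 = -2)
P(B) = 0 (P(B) = 0*(1 + B²) = 0)
P(d)*H(j) - 43 = 0*1 - 43 = 0 - 43 = -43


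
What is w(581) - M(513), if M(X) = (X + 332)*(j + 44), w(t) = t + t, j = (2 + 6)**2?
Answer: -90098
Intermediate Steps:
j = 64 (j = 8**2 = 64)
w(t) = 2*t
M(X) = 35856 + 108*X (M(X) = (X + 332)*(64 + 44) = (332 + X)*108 = 35856 + 108*X)
w(581) - M(513) = 2*581 - (35856 + 108*513) = 1162 - (35856 + 55404) = 1162 - 1*91260 = 1162 - 91260 = -90098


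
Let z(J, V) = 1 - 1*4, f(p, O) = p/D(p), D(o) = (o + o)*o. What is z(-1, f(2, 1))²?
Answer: 9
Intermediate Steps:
D(o) = 2*o² (D(o) = (2*o)*o = 2*o²)
f(p, O) = 1/(2*p) (f(p, O) = p/((2*p²)) = p*(1/(2*p²)) = 1/(2*p))
z(J, V) = -3 (z(J, V) = 1 - 4 = -3)
z(-1, f(2, 1))² = (-3)² = 9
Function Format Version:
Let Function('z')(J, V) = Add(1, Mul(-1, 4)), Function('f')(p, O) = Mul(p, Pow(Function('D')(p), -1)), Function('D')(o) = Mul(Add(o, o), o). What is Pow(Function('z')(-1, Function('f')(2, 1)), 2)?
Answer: 9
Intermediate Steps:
Function('D')(o) = Mul(2, Pow(o, 2)) (Function('D')(o) = Mul(Mul(2, o), o) = Mul(2, Pow(o, 2)))
Function('f')(p, O) = Mul(Rational(1, 2), Pow(p, -1)) (Function('f')(p, O) = Mul(p, Pow(Mul(2, Pow(p, 2)), -1)) = Mul(p, Mul(Rational(1, 2), Pow(p, -2))) = Mul(Rational(1, 2), Pow(p, -1)))
Function('z')(J, V) = -3 (Function('z')(J, V) = Add(1, -4) = -3)
Pow(Function('z')(-1, Function('f')(2, 1)), 2) = Pow(-3, 2) = 9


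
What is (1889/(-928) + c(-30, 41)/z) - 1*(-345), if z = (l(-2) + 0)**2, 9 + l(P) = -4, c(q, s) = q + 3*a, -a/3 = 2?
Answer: 53743255/156832 ≈ 342.68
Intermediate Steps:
a = -6 (a = -3*2 = -6)
c(q, s) = -18 + q (c(q, s) = q + 3*(-6) = q - 18 = -18 + q)
l(P) = -13 (l(P) = -9 - 4 = -13)
z = 169 (z = (-13 + 0)**2 = (-13)**2 = 169)
(1889/(-928) + c(-30, 41)/z) - 1*(-345) = (1889/(-928) + (-18 - 30)/169) - 1*(-345) = (1889*(-1/928) - 48*1/169) + 345 = (-1889/928 - 48/169) + 345 = -363785/156832 + 345 = 53743255/156832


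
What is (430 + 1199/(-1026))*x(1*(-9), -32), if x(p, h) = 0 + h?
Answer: -7039696/513 ≈ -13723.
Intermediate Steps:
x(p, h) = h
(430 + 1199/(-1026))*x(1*(-9), -32) = (430 + 1199/(-1026))*(-32) = (430 + 1199*(-1/1026))*(-32) = (430 - 1199/1026)*(-32) = (439981/1026)*(-32) = -7039696/513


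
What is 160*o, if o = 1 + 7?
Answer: 1280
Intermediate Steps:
o = 8
160*o = 160*8 = 1280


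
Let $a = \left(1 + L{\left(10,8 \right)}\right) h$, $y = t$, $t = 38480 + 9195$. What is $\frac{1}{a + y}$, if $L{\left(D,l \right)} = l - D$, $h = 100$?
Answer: $\frac{1}{47575} \approx 2.1019 \cdot 10^{-5}$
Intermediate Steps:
$t = 47675$
$y = 47675$
$a = -100$ ($a = \left(1 + \left(8 - 10\right)\right) 100 = \left(1 - 2\right) 100 = \left(-1\right) 100 = -100$)
$\frac{1}{a + y} = \frac{1}{-100 + 47675} = \frac{1}{47575}$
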